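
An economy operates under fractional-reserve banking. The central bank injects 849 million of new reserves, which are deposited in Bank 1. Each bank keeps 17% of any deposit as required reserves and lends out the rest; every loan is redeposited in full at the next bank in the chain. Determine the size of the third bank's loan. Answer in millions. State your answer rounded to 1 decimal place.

485.4 million

Each bank lends a fraction (1 − rr) = 0.8300 of the deposit it receives, so Bank 3 receives 849·0.8300^2 and lends 849·0.8300^3 ≈ 485.4472 million.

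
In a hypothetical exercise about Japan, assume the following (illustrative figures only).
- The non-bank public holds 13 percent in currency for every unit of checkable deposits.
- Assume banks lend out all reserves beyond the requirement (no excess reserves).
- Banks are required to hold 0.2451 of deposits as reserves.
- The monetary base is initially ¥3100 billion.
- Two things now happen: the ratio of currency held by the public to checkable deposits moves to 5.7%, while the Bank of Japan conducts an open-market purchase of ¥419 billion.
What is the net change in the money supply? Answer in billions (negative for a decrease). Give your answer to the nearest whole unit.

Before: m₁ = (1 + 0.13) / (0.2451 + 0.13) ≈ 3.01253, MB₁ = 3100, so M₁ = 3.01253 × 3100 = 9338.843 billion.
After: m₂ = (1 + 0.057) / (0.2451 + 0.057) ≈ 3.49884, MB₂ = 3100 + 419 = 3519, so M₂ = 3.49884 × 3519 ≈ 12312.418 billion.
ΔM = M₂ − M₁ = 12312.418 − 9338.843 = 2973.575 billion.

¥2974 billion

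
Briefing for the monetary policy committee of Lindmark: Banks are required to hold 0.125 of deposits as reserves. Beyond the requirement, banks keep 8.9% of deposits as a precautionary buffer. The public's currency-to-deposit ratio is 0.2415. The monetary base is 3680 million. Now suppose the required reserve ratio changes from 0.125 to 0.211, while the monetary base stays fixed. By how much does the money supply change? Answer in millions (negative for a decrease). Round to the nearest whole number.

-1593 million

Initially m₁ = (1 + 0.2415) / (0.125 + 0.089 + 0.2415) ≈ 2.72558, so M₁ = 2.72558 × 3680 = 10030.1344 million.
After the change m₂ = (1 + 0.2415) / (0.211 + 0.089 + 0.2415) ≈ 2.29271, so M₂ = 2.29271 × 3680 = 8437.1728 million.
ΔM = M₂ − M₁ = 8437.1728 − 10030.1344 = -1592.9616 million.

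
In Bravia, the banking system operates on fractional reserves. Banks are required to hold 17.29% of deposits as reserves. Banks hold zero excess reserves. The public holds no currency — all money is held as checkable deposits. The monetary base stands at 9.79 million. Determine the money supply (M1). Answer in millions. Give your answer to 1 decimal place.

56.6 million

With no currency drain or excess reserves, the money multiplier is m = 1/rr = 1/0.1729 ≈ 5.7837.
Money supply M = m × MB = 5.7837 × 9.79 ≈ 56.6224 million.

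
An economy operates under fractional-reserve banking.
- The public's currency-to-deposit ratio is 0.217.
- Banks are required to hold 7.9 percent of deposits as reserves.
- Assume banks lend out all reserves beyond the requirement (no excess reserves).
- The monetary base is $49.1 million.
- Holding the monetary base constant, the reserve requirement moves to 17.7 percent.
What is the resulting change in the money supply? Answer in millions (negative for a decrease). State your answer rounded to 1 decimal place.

-50.2 million

Initially m₁ = (1 + 0.217) / (0.079 + 0.217) ≈ 4.1115, so M₁ = 4.1115 × 49.1 ≈ 201.8747 million.
After the change m₂ = (1 + 0.217) / (0.177 + 0.217) ≈ 3.0888, so M₂ = 3.0888 × 49.1 ≈ 151.6601 million.
ΔM = M₂ − M₁ = 151.6601 − 201.8747 = -50.2146 million.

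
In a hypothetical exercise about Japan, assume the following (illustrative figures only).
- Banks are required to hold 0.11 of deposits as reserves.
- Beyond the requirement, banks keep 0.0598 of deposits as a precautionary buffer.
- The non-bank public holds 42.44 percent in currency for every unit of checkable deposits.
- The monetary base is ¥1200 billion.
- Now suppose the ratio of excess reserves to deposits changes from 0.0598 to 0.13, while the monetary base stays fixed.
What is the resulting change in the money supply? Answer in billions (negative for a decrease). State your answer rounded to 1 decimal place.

-303.9 billion

Initially m₁ = (1 + 0.4244) / (0.11 + 0.0598 + 0.4244) ≈ 2.397173, so M₁ = 2.397173 × 1200 = 2876.6076 billion.
After the change m₂ = (1 + 0.4244) / (0.11 + 0.13 + 0.4244) ≈ 2.143889, so M₂ = 2.143889 × 1200 = 2572.6668 billion.
ΔM = M₂ − M₁ = 2572.6668 − 2876.6076 = -303.9408 billion.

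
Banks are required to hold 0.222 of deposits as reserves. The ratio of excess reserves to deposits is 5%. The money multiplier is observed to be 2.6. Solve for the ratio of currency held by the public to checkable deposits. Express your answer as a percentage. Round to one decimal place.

18.3%

Using m = 2.6. From m = (1 + c)/(c + rr + e), rearranging gives 1 + c = m·(c + rr + e), so c·(1 − m) = m·(rr + e) − 1.
Hence c = [m·(rr + e) − 1]/(1 − m) = [2.6 × (0.222 + 0.05) − 1] / (1 − 2.6) = 0.183000.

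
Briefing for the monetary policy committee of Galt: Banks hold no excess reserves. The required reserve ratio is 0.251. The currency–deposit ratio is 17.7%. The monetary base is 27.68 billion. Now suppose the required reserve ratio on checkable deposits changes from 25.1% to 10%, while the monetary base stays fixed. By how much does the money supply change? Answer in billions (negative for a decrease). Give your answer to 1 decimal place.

Initially m₁ = (1 + 0.177) / (0.251 + 0.177) = 2.75, so M₁ = 2.75 × 27.68 = 76.12 billion.
After the change m₂ = (1 + 0.177) / (0.1 + 0.177) ≈ 4.2491, so M₂ = 4.2491 × 27.68 ≈ 117.6151 billion.
ΔM = M₂ − M₁ = 117.6151 − 76.12 = 41.4951 billion.

41.5 billion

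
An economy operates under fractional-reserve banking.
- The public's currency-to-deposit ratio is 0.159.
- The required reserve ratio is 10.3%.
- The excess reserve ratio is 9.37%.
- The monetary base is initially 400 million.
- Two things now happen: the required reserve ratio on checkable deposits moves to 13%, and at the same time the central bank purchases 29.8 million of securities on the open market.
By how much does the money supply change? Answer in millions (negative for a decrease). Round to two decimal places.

-1.70 million

Before: m₁ = (1 + 0.159) / (0.103 + 0.0937 + 0.159) ≈ 3.258364, MB₁ = 400, so M₁ = 3.258364 × 400 = 1303.3456 million.
After: m₂ = (1 + 0.159) / (0.13 + 0.0937 + 0.159) ≈ 3.028482, MB₂ = 400 + 29.8 = 429.8, so M₂ = 3.028482 × 429.8 ≈ 1301.6416 million.
ΔM = M₂ − M₁ = 1301.6416 − 1303.3456 = -1.704 million.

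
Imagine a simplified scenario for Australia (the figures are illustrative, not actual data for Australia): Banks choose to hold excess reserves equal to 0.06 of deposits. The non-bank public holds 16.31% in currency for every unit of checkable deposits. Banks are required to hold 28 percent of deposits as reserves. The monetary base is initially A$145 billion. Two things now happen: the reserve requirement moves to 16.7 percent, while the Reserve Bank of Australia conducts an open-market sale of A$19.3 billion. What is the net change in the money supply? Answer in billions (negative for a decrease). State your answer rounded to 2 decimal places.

A$39.56 billion

Before: m₁ = (1 + 0.1631) / (0.28 + 0.06 + 0.1631) ≈ 2.311866, MB₁ = 145, so M₁ = 2.311866 × 145 ≈ 335.2206 billion.
After: m₂ = (1 + 0.1631) / (0.167 + 0.06 + 0.1631) ≈ 2.981543, MB₂ = 145 − 19.3 = 125.7, so M₂ = 2.981543 × 125.7 ≈ 374.78 billion.
ΔM = M₂ − M₁ = 374.78 − 335.2206 = 39.5594 billion.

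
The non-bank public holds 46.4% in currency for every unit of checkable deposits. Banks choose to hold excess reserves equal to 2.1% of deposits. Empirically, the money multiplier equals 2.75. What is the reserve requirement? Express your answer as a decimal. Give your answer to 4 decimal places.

0.0474

Using m = 2.75. Since m = (1 + c)/(c + rr + e), the denominator satisfies c + rr + e = (1 + c)/m = (1 + 0.464) / 2.75 ≈ 0.532364.
With c = 0.464 and e = 0.021, the reserve requirement is 0.532364 − 0.464 − 0.021 = 0.047364.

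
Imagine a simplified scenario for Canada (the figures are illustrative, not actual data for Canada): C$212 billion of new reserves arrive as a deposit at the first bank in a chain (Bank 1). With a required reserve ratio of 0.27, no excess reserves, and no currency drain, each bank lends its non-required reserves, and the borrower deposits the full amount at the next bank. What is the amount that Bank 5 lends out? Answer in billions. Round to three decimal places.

Each bank lends a fraction (1 − rr) = 0.7300 of the deposit it receives, so Bank 5 receives 212·0.7300^4 and lends 212·0.7300^5 ≈ 43.9491 billion.

C$43.949 billion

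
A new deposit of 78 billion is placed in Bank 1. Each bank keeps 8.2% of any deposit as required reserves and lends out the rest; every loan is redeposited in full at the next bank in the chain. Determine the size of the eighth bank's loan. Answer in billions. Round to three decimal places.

Each bank lends a fraction (1 − rr) = 0.9180 of the deposit it receives, so Bank 8 receives 78·0.9180^7 and lends 78·0.9180^8 ≈ 39.3402 billion.

39.340 billion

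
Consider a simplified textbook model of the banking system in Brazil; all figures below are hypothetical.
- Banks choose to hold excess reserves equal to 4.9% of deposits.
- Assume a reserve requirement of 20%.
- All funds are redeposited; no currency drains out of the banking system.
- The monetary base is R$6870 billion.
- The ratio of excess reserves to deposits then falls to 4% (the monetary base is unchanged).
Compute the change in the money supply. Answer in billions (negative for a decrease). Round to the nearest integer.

Initially m₁ = 1 / (0.2 + 0.049) ≈ 4.01606, so M₁ = 4.01606 × 6870 = 27590.3322 billion.
After the change m₂ = 1 / (0.2 + 0.04) ≈ 4.16667, so M₂ = 4.16667 × 6870 = 28625.0229 billion.
ΔM = M₂ − M₁ = 28625.0229 − 27590.3322 = 1034.6907 billion.

R$1035 billion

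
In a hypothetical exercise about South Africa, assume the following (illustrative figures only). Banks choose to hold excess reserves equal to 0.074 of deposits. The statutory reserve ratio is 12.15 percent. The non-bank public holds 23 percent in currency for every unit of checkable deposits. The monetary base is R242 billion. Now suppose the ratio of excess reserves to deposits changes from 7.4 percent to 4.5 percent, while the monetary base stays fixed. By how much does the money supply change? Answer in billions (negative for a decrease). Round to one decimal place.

R51.2 billion

Initially m₁ = (1 + 0.23) / (0.1215 + 0.074 + 0.23) ≈ 2.89072, so M₁ = 2.89072 × 242 ≈ 699.5542 billion.
After the change m₂ = (1 + 0.23) / (0.1215 + 0.045 + 0.23) ≈ 3.10214, so M₂ = 3.10214 × 242 ≈ 750.7179 billion.
ΔM = M₂ − M₁ = 750.7179 − 699.5542 = 51.1637 billion.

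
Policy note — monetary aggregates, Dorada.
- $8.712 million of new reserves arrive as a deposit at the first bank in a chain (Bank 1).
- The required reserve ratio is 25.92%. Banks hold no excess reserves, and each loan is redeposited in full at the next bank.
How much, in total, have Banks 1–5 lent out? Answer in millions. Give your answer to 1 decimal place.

$19.3 million

Bank i lends (1 − rr)^i of the original deposit: Bank 1 lends 8.712·0.7408 ≈ 6.4538, Bank 2 lends 8.712·0.7408² ≈ 4.7810, and so on.
Summing a geometric series: total = 8.712·[0.7408·(1 − 0.7408^5) / (1 − 0.7408)] ≈ 19.3441 million.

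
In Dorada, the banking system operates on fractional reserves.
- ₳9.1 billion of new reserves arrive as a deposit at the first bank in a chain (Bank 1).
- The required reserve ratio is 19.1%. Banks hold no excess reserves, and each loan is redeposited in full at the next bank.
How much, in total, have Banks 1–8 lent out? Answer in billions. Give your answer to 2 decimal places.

Bank i lends (1 − rr)^i of the original deposit: Bank 1 lends 9.1·0.8090 = 7.3619, Bank 2 lends 9.1·0.8090² ≈ 5.9558, and so on.
Summing a geometric series: total = 9.1·[0.8090·(1 − 0.8090^8) / (1 − 0.8090)] ≈ 31.4719 billion.

₳31.47 billion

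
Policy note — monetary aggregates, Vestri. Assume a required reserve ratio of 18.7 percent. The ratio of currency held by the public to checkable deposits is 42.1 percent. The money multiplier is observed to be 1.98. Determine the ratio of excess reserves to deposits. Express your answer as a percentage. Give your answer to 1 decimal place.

11.0%

Using m = 1.98. Since m = (1 + c)/(c + rr + e), the denominator satisfies c + rr + e = (1 + c)/m = (1 + 0.421) / 1.98 ≈ 0.717677.
With c = 0.421 and rr = 0.187, the ratio of excess reserves to deposits is 0.717677 − 0.421 − 0.187 = 0.109677.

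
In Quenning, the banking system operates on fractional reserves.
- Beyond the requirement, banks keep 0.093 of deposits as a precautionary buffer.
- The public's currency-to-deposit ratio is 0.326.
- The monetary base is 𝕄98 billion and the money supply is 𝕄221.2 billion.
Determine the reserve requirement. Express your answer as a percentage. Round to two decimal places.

16.85%

Using m = M/MB = 221.2/98 ≈ 2.257143. Since m = (1 + c)/(c + rr + e), the denominator satisfies c + rr + e = (1 + c)/m = (1 + 0.326) / 2.257143 ≈ 0.587468.
With c = 0.326 and e = 0.093, the reserve requirement is 0.587468 − 0.326 − 0.093 = 0.168468.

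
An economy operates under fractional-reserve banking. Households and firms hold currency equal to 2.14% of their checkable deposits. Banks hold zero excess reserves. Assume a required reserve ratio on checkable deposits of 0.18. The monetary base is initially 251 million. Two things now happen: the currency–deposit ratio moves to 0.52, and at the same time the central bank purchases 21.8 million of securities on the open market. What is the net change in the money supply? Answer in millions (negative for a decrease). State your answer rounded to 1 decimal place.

-680.6 million

Before: m₁ = (1 + 0.0214) / (0.18 + 0.0214) ≈ 5.07150, MB₁ = 251, so M₁ = 5.07150 × 251 = 1272.9465 million.
After: m₂ = (1 + 0.52) / (0.18 + 0.52) ≈ 2.17143, MB₂ = 251 + 21.8 = 272.8, so M₂ = 2.17143 × 272.8 ≈ 592.3661 million.
ΔM = M₂ − M₁ = 592.3661 − 1272.9465 = -680.5804 million.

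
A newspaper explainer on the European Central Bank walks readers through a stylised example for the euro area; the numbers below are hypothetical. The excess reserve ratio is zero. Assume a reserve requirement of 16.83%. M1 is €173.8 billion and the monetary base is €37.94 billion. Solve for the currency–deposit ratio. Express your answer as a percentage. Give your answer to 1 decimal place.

Using m = M/MB = 173.8/37.94 ≈ 4.580917. From m = (1 + c)/(c + rr + e), rearranging gives 1 + c = m·(c + rr + e), so c·(1 − m) = m·(rr + e) − 1.
Hence c = [m·(rr + e) − 1]/(1 − m) = [4.580917 × (0.1683 + 0) − 1] / (1 − 4.580917) ≈ 0.063959.

6.4%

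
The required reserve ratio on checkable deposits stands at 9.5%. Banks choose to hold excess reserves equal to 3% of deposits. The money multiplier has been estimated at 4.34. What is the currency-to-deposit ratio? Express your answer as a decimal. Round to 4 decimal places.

0.1370

Using m = 4.34. From m = (1 + c)/(c + rr + e), rearranging gives 1 + c = m·(c + rr + e), so c·(1 − m) = m·(rr + e) − 1.
Hence c = [m·(rr + e) − 1]/(1 − m) = [4.34 × (0.095 + 0.03) − 1] / (1 − 4.34) ≈ 0.136976.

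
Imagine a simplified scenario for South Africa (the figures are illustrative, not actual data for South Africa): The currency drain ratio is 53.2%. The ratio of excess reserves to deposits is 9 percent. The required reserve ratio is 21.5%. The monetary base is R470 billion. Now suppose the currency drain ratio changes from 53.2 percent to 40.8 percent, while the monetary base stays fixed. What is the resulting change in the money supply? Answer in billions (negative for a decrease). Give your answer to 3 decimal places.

R67.872 billion

Initially m₁ = (1 + 0.532) / (0.215 + 0.09 + 0.532) ≈ 1.8303465, so M₁ = 1.8303465 × 470 ≈ 860.2629 billion.
After the change m₂ = (1 + 0.408) / (0.215 + 0.09 + 0.408) ≈ 1.9747546, so M₂ = 1.9747546 × 470 ≈ 928.1347 billion.
ΔM = M₂ − M₁ = 928.1347 − 860.2629 = 67.8718 billion.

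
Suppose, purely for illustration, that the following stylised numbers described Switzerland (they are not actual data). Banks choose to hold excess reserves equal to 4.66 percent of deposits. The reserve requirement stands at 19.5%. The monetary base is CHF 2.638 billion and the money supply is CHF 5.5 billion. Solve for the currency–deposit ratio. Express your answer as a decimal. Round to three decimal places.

0.457

Using m = M/MB = 5.5/2.638 ≈ 2.084913. From m = (1 + c)/(c + rr + e), rearranging gives 1 + c = m·(c + rr + e), so c·(1 − m) = m·(rr + e) − 1.
Hence c = [m·(rr + e) − 1]/(1 − m) = [2.084913 × (0.195 + 0.0466) − 1] / (1 − 2.084913) ≈ 0.457442.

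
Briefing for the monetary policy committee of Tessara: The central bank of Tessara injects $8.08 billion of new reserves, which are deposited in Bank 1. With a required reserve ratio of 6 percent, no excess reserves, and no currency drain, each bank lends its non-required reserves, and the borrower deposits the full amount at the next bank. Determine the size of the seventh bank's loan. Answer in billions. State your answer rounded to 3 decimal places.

$5.240 billion

Each bank lends a fraction (1 − rr) = 0.9400 of the deposit it receives, so Bank 7 receives 8.08·0.9400^6 and lends 8.08·0.9400^7 ≈ 5.2397 billion.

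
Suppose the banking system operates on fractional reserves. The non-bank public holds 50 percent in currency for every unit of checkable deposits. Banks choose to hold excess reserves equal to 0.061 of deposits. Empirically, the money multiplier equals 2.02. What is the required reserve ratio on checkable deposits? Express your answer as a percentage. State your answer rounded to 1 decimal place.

Using m = 2.02. Since m = (1 + c)/(c + rr + e), the denominator satisfies c + rr + e = (1 + c)/m = (1 + 0.5) / 2.02 ≈ 0.742574.
With c = 0.5 and e = 0.061, the required reserve ratio on checkable deposits is 0.742574 − 0.5 − 0.061 = 0.181574.

18.2%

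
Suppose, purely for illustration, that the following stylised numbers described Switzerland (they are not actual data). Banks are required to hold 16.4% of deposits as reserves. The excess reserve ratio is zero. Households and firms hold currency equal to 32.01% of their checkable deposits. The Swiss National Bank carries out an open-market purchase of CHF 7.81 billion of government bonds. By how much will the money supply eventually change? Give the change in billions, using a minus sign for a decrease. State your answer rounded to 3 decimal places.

CHF 21.297 billion

The money multiplier is m = (1 + c) / (rr + c) = (1 + 0.3201) / (0.164 + 0.3201) ≈ 2.72692.
The purchase adds 7.81 billion of base, so ΔM = m × ΔMB = 2.72692 × (+7.81) ≈ 21.2972 billion.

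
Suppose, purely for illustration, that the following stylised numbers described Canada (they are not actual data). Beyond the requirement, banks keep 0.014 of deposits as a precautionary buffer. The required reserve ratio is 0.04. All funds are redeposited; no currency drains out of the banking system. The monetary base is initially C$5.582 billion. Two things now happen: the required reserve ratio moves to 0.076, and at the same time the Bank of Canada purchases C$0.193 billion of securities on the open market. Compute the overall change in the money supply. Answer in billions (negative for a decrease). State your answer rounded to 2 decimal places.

-39.20 billion

Before: m₁ = 1 / (0.04 + 0.014) ≈ 18.5185, MB₁ = 5.582, so M₁ = 18.5185 × 5.582 ≈ 103.3703 billion.
After: m₂ = 1 / (0.076 + 0.014) ≈ 11.1111, MB₂ = 5.582 + 0.193 = 5.775, so M₂ = 11.1111 × 5.775 ≈ 64.1666 billion.
ΔM = M₂ − M₁ = 64.1666 − 103.3703 = -39.2037 billion.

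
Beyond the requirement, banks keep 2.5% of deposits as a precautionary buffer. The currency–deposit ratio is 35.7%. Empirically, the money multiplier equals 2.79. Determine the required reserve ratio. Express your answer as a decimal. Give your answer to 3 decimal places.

0.104

Using m = 2.79. Since m = (1 + c)/(c + rr + e), the denominator satisfies c + rr + e = (1 + c)/m = (1 + 0.357) / 2.79 ≈ 0.486380.
With c = 0.357 and e = 0.025, the required reserve ratio is 0.486380 − 0.357 − 0.025 = 0.10438.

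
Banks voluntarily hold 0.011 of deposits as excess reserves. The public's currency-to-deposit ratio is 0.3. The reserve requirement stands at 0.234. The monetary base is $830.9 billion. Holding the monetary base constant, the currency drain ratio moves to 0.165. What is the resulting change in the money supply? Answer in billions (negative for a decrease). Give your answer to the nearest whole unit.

$379 billion

Initially m₁ = (1 + 0.3) / (0.234 + 0.011 + 0.3) ≈ 2.3853, so M₁ = 2.3853 × 830.9 ≈ 1981.9458 billion.
After the change m₂ = (1 + 0.165) / (0.234 + 0.011 + 0.165) ≈ 2.8415, so M₂ = 2.8415 × 830.9 ≈ 2361.0023 billion.
ΔM = M₂ − M₁ = 2361.0023 − 1981.9458 = 379.0565 billion.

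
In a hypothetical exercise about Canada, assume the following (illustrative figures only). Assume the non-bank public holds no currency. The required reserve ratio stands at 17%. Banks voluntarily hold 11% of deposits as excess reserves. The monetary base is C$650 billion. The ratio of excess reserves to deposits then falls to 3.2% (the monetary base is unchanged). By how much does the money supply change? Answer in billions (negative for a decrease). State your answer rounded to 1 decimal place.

Initially m₁ = 1 / (0.17 + 0.11) ≈ 3.57143, so M₁ = 3.57143 × 650 = 2321.4295 billion.
After the change m₂ = 1 / (0.17 + 0.032) ≈ 4.95050, so M₂ = 4.95050 × 650 = 3217.825 billion.
ΔM = M₂ − M₁ = 3217.825 − 2321.4295 = 896.3955 billion.

C$896.4 billion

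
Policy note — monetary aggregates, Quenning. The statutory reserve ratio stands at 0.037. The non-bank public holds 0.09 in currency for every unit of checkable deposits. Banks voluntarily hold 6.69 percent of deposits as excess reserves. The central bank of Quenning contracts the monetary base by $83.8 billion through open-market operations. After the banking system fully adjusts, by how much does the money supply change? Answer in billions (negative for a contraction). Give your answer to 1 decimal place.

The money multiplier is m = (1 + c) / (rr + e + c) = (1 + 0.09) / (0.037 + 0.0669 + 0.09) ≈ 5.6215.
The sale removes 83.8 billion of base, so ΔM = m × ΔMB = 5.6215 × (−83.8) = -471.0817 billion.

-471.1 billion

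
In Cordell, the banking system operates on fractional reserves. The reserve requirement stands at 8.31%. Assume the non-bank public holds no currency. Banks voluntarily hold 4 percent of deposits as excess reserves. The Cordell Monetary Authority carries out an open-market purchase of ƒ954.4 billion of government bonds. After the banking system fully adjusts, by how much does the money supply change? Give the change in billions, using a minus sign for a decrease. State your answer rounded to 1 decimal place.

ƒ7753.0 billion

The money multiplier is m = 1 / (rr + e) = 1 / (0.0831 + 0.04) ≈ 8.12348.
The purchase adds 954.4 billion of base, so ΔM = m × ΔMB = 8.12348 × (+954.4) ≈ 7753.0493 billion.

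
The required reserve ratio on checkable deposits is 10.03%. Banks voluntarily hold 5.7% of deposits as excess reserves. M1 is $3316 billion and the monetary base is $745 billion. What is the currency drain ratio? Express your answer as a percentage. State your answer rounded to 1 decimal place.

8.7%

Using m = M/MB = 3316/745 ≈ 4.451007. From m = (1 + c)/(c + rr + e), rearranging gives 1 + c = m·(c + rr + e), so c·(1 − m) = m·(rr + e) − 1.
Hence c = [m·(rr + e) − 1]/(1 − m) = [4.451007 × (0.1003 + 0.057) − 1] / (1 − 4.451007) ≈ 0.086890.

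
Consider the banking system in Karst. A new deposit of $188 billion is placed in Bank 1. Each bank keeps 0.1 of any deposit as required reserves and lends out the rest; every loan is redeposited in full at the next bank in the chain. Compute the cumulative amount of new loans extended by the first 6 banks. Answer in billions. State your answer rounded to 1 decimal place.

$792.8 billion

Bank i lends (1 − rr)^i of the original deposit: Bank 1 lends 188·0.9000 = 169.2000, Bank 2 lends 188·0.9000² = 152.2800, and so on.
Summing a geometric series: total = 188·[0.9000·(1 − 0.9000^6) / (1 − 0.9000)] ≈ 792.8018 billion.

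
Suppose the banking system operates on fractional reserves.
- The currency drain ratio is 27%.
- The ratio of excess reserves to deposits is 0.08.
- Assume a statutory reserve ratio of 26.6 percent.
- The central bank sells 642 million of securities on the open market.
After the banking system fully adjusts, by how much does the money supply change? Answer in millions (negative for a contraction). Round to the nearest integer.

The money multiplier is m = (1 + c) / (rr + e + c) = (1 + 0.27) / (0.266 + 0.08 + 0.27) ≈ 2.0617.
The sale removes 642 million of base, so ΔM = m × ΔMB = 2.0617 × (−642) = -1323.6114 million.

-1324 million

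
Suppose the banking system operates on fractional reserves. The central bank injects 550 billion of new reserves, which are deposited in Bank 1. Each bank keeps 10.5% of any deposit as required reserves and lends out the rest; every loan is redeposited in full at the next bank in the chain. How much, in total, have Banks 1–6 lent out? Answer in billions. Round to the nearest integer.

2279 billion

Bank i lends (1 − rr)^i of the original deposit: Bank 1 lends 550·0.8950 = 492.2500, Bank 2 lends 550·0.8950² ≈ 440.5638, and so on.
Summing a geometric series: total = 550·[0.8950·(1 − 0.8950^6) / (1 − 0.8950)] ≈ 2278.5525 billion.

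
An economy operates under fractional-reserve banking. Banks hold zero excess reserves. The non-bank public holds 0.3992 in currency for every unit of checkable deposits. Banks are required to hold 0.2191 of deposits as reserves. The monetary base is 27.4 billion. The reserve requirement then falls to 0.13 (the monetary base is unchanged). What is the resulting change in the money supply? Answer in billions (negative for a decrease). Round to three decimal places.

10.440 billion

Initially m₁ = (1 + 0.3992) / (0.2191 + 0.3992) ≈ 2.262979, so M₁ = 2.262979 × 27.4 ≈ 62.0056 billion.
After the change m₂ = (1 + 0.3992) / (0.13 + 0.3992) ≈ 2.643991, so M₂ = 2.643991 × 27.4 ≈ 72.4454 billion.
ΔM = M₂ − M₁ = 72.4454 − 62.0056 = 10.4398 billion.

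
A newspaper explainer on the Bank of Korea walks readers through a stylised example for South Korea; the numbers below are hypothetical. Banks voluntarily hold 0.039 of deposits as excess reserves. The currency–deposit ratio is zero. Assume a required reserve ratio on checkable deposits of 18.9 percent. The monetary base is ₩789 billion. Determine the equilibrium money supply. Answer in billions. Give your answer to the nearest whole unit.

₩3461 billion

The money multiplier is m = 1 / (rr + e) = 1 / (0.189 + 0.039) ≈ 4.3860.
So M = m × MB = 4.3860 × 789 = 3460.554 billion.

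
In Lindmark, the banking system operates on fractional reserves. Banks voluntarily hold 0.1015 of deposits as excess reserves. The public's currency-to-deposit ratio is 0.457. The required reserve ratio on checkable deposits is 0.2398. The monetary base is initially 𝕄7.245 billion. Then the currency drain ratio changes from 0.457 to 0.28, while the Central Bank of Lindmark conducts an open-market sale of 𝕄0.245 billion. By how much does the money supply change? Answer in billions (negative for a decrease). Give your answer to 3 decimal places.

Before: m₁ = (1 + 0.457) / (0.2398 + 0.1015 + 0.457) ≈ 1.82513, MB₁ = 7.245, so M₁ = 1.82513 × 7.245 ≈ 13.2231 billion.
After: m₂ = (1 + 0.28) / (0.2398 + 0.1015 + 0.28) ≈ 2.06020, MB₂ = 7.245 − 0.245 = 7, so M₂ = 2.06020 × 7 = 14.4214 billion.
ΔM = M₂ − M₁ = 14.4214 − 13.2231 = 1.1983 billion.

𝕄1.198 billion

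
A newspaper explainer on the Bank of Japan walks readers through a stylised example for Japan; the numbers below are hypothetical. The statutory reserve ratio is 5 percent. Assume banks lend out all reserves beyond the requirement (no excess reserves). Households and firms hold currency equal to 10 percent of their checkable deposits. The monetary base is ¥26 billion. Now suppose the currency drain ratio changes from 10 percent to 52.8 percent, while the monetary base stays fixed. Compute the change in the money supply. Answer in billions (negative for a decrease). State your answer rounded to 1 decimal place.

Initially m₁ = (1 + 0.1) / (0.05 + 0.1) ≈ 7.3333, so M₁ = 7.3333 × 26 = 190.6658 billion.
After the change m₂ = (1 + 0.528) / (0.05 + 0.528) ≈ 2.6436, so M₂ = 2.6436 × 26 = 68.7336 billion.
ΔM = M₂ − M₁ = 68.7336 − 190.6658 = -121.9322 billion.

-121.9 billion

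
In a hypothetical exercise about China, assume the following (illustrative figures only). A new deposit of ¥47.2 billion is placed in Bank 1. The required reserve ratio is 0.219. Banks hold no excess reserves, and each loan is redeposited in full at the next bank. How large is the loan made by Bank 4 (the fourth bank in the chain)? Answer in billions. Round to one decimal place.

Each bank lends a fraction (1 − rr) = 0.7810 of the deposit it receives, so Bank 4 receives 47.2·0.7810^3 and lends 47.2·0.7810^4 ≈ 17.5609 billion.

¥17.6 billion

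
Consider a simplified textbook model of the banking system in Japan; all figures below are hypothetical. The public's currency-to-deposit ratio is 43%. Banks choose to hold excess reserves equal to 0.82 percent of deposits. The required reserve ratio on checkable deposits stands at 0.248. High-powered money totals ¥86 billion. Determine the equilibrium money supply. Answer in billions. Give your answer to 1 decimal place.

The money multiplier is m = (1 + c) / (rr + e + c) = (1 + 0.43) / (0.248 + 0.0082 + 0.43) ≈ 2.0839.
So M = m × MB = 2.0839 × 86 = 179.2154 billion.

¥179.2 billion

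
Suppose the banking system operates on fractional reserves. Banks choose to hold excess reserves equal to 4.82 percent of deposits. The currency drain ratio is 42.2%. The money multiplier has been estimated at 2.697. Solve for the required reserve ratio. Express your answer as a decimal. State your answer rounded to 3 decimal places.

0.057

Using m = 2.697. Since m = (1 + c)/(c + rr + e), the denominator satisfies c + rr + e = (1 + c)/m = (1 + 0.422) / 2.697 ≈ 0.527253.
With c = 0.422 and e = 0.0482, the required reserve ratio is 0.527253 − 0.422 − 0.0482 = 0.057053.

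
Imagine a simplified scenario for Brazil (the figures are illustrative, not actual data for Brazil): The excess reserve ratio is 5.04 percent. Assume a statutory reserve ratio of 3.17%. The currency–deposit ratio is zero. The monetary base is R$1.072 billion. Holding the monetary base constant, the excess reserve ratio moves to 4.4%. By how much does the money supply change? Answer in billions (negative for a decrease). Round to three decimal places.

R$1.104 billion

Initially m₁ = 1 / (0.0317 + 0.0504) ≈ 12.18027, so M₁ = 12.18027 × 1.072 ≈ 13.0572 billion.
After the change m₂ = 1 / (0.0317 + 0.044) ≈ 13.21004, so M₂ = 13.21004 × 1.072 ≈ 14.1612 billion.
ΔM = M₂ − M₁ = 14.1612 − 13.0572 = 1.104 billion.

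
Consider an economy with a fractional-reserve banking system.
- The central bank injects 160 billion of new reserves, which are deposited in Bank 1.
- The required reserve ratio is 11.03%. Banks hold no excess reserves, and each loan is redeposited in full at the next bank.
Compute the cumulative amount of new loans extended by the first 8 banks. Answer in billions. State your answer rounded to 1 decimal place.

783.9 billion

Bank i lends (1 − rr)^i of the original deposit: Bank 1 lends 160·0.8897 = 142.3520, Bank 2 lends 160·0.8897² ≈ 126.6506, and so on.
Summing a geometric series: total = 160·[0.8897·(1 − 0.8897^8) / (1 − 0.8897)] ≈ 783.9058 billion.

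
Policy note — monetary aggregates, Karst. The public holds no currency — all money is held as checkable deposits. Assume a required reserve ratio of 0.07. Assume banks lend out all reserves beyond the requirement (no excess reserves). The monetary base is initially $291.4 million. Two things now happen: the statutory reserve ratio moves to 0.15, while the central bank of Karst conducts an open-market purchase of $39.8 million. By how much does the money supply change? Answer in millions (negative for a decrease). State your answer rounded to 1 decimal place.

Before: m₁ = 1 / (0.07) ≈ 14.28571, MB₁ = 291.4, so M₁ = 14.28571 × 291.4 ≈ 4162.8559 million.
After: m₂ = 1 / (0.15) ≈ 6.66667, MB₂ = 291.4 + 39.8 = 331.2, so M₂ = 6.66667 × 331.2 ≈ 2208.0011 million.
ΔM = M₂ − M₁ = 2208.0011 − 4162.8559 = -1954.8548 million.

-1954.9 million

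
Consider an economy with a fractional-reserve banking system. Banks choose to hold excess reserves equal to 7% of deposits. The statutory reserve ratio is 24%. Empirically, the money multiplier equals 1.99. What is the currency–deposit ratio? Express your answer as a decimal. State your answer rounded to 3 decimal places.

0.387

Using m = 1.99. From m = (1 + c)/(c + rr + e), rearranging gives 1 + c = m·(c + rr + e), so c·(1 − m) = m·(rr + e) − 1.
Hence c = [m·(rr + e) − 1]/(1 − m) = [1.99 × (0.24 + 0.07) − 1] / (1 − 1.99) ≈ 0.386970.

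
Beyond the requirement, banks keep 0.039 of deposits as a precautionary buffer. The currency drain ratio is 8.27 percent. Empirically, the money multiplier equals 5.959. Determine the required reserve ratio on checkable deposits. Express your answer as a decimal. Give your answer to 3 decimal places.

0.060

Using m = 5.959. Since m = (1 + c)/(c + rr + e), the denominator satisfies c + rr + e = (1 + c)/m = (1 + 0.0827) / 5.959 ≈ 0.181692.
With c = 0.0827 and e = 0.039, the required reserve ratio on checkable deposits is 0.181692 − 0.0827 − 0.039 = 0.059992.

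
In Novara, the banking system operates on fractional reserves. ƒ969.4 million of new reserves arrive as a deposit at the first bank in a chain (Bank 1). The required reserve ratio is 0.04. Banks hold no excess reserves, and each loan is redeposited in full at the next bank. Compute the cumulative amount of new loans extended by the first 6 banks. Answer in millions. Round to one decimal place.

ƒ5054.3 million

Bank i lends (1 − rr)^i of the original deposit: Bank 1 lends 969.4·0.9600 = 930.6240, Bank 2 lends 969.4·0.9600² ≈ 893.3990, and so on.
Summing a geometric series: total = 969.4·[0.9600·(1 − 0.9600^6) / (1 − 0.9600)] ≈ 5054.2704 million.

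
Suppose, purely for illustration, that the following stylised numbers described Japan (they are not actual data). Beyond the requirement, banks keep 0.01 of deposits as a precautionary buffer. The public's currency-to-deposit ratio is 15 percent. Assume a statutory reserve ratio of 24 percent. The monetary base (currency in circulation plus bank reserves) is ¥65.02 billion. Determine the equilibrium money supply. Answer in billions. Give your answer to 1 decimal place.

The money multiplier is m = (1 + c) / (rr + e + c) = (1 + 0.15) / (0.24 + 0.01 + 0.15) = 2.8750.
So M = m × MB = 2.8750 × 65.02 = 186.9325 billion.

¥186.9 billion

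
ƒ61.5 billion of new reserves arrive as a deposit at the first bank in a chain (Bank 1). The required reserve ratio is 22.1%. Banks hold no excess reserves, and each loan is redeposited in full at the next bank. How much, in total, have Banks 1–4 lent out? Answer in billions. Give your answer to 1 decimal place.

Bank i lends (1 − rr)^i of the original deposit: Bank 1 lends 61.5·0.7790 = 47.9085, Bank 2 lends 61.5·0.7790² ≈ 37.3207, and so on.
Summing a geometric series: total = 61.5·[0.7790·(1 − 0.7790^4) / (1 − 0.7790)] ≈ 136.9498 billion.

ƒ136.9 billion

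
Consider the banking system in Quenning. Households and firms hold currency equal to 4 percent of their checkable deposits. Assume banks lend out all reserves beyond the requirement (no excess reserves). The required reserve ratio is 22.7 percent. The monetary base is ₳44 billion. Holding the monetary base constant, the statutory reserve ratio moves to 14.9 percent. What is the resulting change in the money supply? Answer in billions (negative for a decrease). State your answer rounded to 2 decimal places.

₳70.73 billion

Initially m₁ = (1 + 0.04) / (0.227 + 0.04) ≈ 3.89513, so M₁ = 3.89513 × 44 ≈ 171.3857 billion.
After the change m₂ = (1 + 0.04) / (0.149 + 0.04) ≈ 5.50265, so M₂ = 5.50265 × 44 = 242.1166 billion.
ΔM = M₂ − M₁ = 242.1166 − 171.3857 = 70.7309 billion.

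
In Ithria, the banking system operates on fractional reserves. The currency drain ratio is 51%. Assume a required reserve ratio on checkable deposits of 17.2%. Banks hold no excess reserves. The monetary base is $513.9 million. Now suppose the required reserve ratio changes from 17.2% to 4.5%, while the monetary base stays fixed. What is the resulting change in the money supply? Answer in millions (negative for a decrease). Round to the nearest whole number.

$260 million

Initially m₁ = (1 + 0.51) / (0.172 + 0.51) ≈ 2.2141, so M₁ = 2.2141 × 513.9 ≈ 1137.826 million.
After the change m₂ = (1 + 0.51) / (0.045 + 0.51) ≈ 2.7207, so M₂ = 2.7207 × 513.9 ≈ 1398.1677 million.
ΔM = M₂ − M₁ = 1398.1677 − 1137.826 = 260.3417 million.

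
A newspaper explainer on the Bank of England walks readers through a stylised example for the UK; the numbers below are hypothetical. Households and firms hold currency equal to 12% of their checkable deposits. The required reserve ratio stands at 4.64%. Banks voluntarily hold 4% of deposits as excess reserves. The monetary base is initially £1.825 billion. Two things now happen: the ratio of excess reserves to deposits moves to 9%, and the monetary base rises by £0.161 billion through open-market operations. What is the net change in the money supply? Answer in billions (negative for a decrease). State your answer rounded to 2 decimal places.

Before: m₁ = (1 + 0.12) / (0.0464 + 0.04 + 0.12) ≈ 5.4264, MB₁ = 1.825, so M₁ = 5.4264 × 1.825 ≈ 9.9032 billion.
After: m₂ = (1 + 0.12) / (0.0464 + 0.09 + 0.12) ≈ 4.3682, MB₂ = 1.825 + 0.161 = 1.986, so M₂ = 4.3682 × 1.986 ≈ 8.6752 billion.
ΔM = M₂ − M₁ = 8.6752 − 9.9032 = -1.228 billion.

-1.23 billion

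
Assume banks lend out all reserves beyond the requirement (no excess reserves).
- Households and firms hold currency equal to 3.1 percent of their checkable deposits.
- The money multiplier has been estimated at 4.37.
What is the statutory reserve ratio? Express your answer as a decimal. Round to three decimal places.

0.205

Using m = 4.37. Since m = (1 + c)/(c + rr + e), the denominator satisfies c + rr + e = (1 + c)/m = (1 + 0.031) / 4.37 ≈ 0.235927.
With c = 0.031 and e = 0, the statutory reserve ratio is 0.235927 − 0.031 − 0 = 0.204927.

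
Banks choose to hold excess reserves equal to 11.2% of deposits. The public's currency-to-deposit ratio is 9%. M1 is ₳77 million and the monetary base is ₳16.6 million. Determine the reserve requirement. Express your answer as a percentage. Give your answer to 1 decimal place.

3.3%

Using m = M/MB = 77/16.6 ≈ 4.638554. Since m = (1 + c)/(c + rr + e), the denominator satisfies c + rr + e = (1 + c)/m = (1 + 0.09) / 4.638554 ≈ 0.234987.
With c = 0.09 and e = 0.112, the reserve requirement is 0.234987 − 0.09 − 0.112 = 0.032987.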